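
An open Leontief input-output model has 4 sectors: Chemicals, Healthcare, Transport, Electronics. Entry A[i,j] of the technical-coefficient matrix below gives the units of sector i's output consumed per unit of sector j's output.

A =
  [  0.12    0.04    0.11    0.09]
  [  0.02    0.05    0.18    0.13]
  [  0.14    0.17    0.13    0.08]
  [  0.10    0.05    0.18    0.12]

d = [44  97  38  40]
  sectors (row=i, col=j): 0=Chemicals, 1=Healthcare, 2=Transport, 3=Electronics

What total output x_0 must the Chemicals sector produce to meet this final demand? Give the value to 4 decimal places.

75.2144

Form M = I − A:
  [  0.88   -0.04   -0.11   -0.09]
  [ -0.02    0.95   -0.18   -0.13]
  [ -0.14   -0.17    0.87   -0.08]
  [ -0.10   -0.05   -0.18    0.88]
Leontief inverse L = M⁻¹:
  [  1.1880    0.0942    0.2015    0.1537]
  [  0.0935    1.1181    0.2846    0.2006]
  [  0.2266    0.2451    1.2649    0.1744]
  [  0.1867    0.1244    0.2978    1.2009]
Total output x = L · d:
  x_0 = 1.1880·44 + 0.0942·97 + 0.2015·38 + 0.1537·40 = 75.2144
  x_1 = 0.0935·44 + 1.1181·97 + 0.2846·38 + 0.2006·40 = 131.4068
  x_2 = 0.2266·44 + 0.2451·97 + 1.2649·38 + 0.1744·40 = 88.7809
  x_3 = 0.1867·44 + 0.1244·97 + 0.2978·38 + 1.2009·40 = 79.6277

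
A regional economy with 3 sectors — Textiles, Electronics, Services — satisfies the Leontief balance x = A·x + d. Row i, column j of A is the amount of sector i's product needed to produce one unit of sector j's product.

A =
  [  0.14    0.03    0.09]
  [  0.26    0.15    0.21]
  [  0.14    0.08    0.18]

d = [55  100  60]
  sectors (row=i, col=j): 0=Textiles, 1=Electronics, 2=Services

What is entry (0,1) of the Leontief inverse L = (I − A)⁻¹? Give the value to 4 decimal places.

Form M = I − A:
  [  0.86   -0.03   -0.09]
  [ -0.26    0.85   -0.21]
  [ -0.14   -0.08    0.82]
Leontief inverse L = M⁻¹:
  [  1.2037    0.0563    0.1465]
  [  0.4293    1.2256    0.3610]
  [  0.2474    0.1292    1.2797]
Total output x = L · d:
  x_0 = 1.2037·55 + 0.0563·100 + 0.1465·60 = 80.6194
  x_1 = 0.4293·55 + 1.2256·100 + 0.3610·60 = 167.8304
  x_2 = 0.2474·55 + 0.1292·100 + 1.2797·60 = 103.3087

L[0,1] = 0.0563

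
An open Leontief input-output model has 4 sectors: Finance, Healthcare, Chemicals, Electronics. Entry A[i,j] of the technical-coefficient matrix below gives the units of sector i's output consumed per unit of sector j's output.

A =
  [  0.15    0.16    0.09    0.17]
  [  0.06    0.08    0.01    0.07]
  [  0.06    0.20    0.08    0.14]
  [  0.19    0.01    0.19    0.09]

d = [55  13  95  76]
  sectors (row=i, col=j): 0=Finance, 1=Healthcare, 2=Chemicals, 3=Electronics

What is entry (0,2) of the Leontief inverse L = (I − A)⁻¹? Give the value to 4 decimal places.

Form M = I − A:
  [  0.85   -0.16   -0.09   -0.17]
  [ -0.06    0.92   -0.01   -0.07]
  [ -0.06   -0.20    0.92   -0.14]
  [ -0.19   -0.01   -0.19    0.91]
Leontief inverse L = M⁻¹:
  [  1.2725    0.2650    0.1866    0.2868]
  [  0.1074    1.1169    0.0460    0.1130]
  [  0.1518    0.2792    1.1517    0.2270]
  [  0.2985    0.1259    0.2799    1.2074]
Total output x = L · d:
  x_0 = 1.2725·55 + 0.2650·13 + 0.1866·95 + 0.2868·76 = 112.9525
  x_1 = 0.1074·55 + 1.1169·13 + 0.0460·95 + 0.1130·76 = 33.3832
  x_2 = 0.1518·55 + 0.2792·13 + 1.1517·95 + 0.2270·76 = 138.6433
  x_3 = 0.2985·55 + 0.1259·13 + 0.2799·95 + 1.2074·76 = 136.4143

L[0,2] = 0.1866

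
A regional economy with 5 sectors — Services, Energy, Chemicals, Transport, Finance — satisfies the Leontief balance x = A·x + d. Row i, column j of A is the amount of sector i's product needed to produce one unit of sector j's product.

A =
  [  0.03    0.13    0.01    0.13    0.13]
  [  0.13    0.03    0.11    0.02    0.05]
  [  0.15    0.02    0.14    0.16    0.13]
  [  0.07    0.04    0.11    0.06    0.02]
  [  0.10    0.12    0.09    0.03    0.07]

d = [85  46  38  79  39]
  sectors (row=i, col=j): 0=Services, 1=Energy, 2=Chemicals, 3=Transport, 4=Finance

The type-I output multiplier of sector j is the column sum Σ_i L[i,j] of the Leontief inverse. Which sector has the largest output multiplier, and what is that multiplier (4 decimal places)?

Form M = I − A:
  [  0.97   -0.13   -0.01   -0.13   -0.13]
  [ -0.13    0.97   -0.11   -0.02   -0.05]
  [ -0.15   -0.02    0.86   -0.16   -0.13]
  [ -0.07   -0.04   -0.11    0.94   -0.02]
  [ -0.10   -0.12   -0.09   -0.03    0.93]
Leontief inverse L = M⁻¹:
  [  1.0974    0.1778    0.0763    0.1742    0.1774]
  [  0.1860    1.0758    0.1613    0.0795    0.1081]
  [  0.2440    0.0954    1.2328    0.2525    0.2170]
  [  0.1218    0.0738    0.1601    1.1116    0.0673]
  [  0.1695    0.1695    0.1535    0.0893    1.1315]
Total output x = L · d:
  x_0 = 1.0974·85 + 0.1778·46 + 0.0763·38 + 0.1742·79 + 0.1774·39 = 125.0398
  x_1 = 0.1860·85 + 1.0758·46 + 0.1613·38 + 0.0795·79 + 0.1081·39 = 81.9227
  x_2 = 0.2440·85 + 0.0954·46 + 1.2328·38 + 0.2525·79 + 0.2170·39 = 100.3922
  x_3 = 0.1218·85 + 0.0738·46 + 0.1601·38 + 1.1116·79 + 0.0673·39 = 110.2737
  x_4 = 0.1695·85 + 0.1695·46 + 0.1535·38 + 0.0893·79 + 1.1315·39 = 79.2239
Output multipliers (column sums of L):
  Services: 1.8188
  Energy: 1.5923
  Chemicals: 1.7840
  Transport: 1.7072
  Finance: 1.7012

Services (1.8188)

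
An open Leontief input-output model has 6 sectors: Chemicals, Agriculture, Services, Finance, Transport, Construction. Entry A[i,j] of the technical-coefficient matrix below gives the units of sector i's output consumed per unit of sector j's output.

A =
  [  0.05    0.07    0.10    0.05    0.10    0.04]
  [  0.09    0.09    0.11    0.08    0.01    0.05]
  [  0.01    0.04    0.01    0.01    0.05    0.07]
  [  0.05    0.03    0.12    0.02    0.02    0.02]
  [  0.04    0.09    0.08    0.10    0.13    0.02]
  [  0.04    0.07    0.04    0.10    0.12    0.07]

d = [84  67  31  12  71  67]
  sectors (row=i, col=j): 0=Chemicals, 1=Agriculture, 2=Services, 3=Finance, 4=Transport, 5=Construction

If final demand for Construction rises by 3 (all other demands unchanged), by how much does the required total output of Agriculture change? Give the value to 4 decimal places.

Form M = I − A:
  [  0.95   -0.07   -0.10   -0.05   -0.10   -0.04]
  [ -0.09    0.91   -0.11   -0.08   -0.01   -0.05]
  [ -0.01   -0.04    0.99   -0.01   -0.05   -0.07]
  [ -0.05   -0.03   -0.12    0.98   -0.02   -0.02]
  [ -0.04   -0.09   -0.08   -0.10    0.87   -0.02]
  [ -0.04   -0.07   -0.04   -0.10   -0.12    0.93]
Leontief inverse L = M⁻¹:
  [  1.0784    0.1119    0.1464    0.0874    0.1451    0.0684]
  [  0.1202    1.1300    0.1588    0.1134    0.0498    0.0814]
  [  0.0253    0.0624    1.0331    0.0332    0.0754    0.0845]
  [  0.0648    0.0531    0.1436    1.0382    0.0457    0.0398]
  [  0.0735    0.1366    0.1369    0.1414    1.1773    0.0492]
  [  0.0730    0.1159    0.0958    0.1436    0.1701    1.0986]
Total output x = L · d:
  x_0 = 1.0784·84 + 0.1119·67 + 0.1464·31 + 0.0874·12 + 0.1451·71 + 0.0684·67 = 118.5541
  x_1 = 0.1202·84 + 1.1300·67 + 0.1588·31 + 0.1134·12 + 0.0498·71 + 0.0814·67 = 101.0794
  x_2 = 0.0253·84 + 0.0624·67 + 1.0331·31 + 0.0332·12 + 0.0754·71 + 0.0845·67 = 49.7502
  x_3 = 0.0648·84 + 0.0531·67 + 0.1436·31 + 1.0382·12 + 0.0457·71 + 0.0398·67 = 31.8146
  x_4 = 0.0735·84 + 0.1366·67 + 0.1369·31 + 0.1414·12 + 1.1773·71 + 0.0492·67 = 108.1449
  x_5 = 0.0730·84 + 0.1159·67 + 0.0958·31 + 0.1436·12 + 0.1701·71 + 1.0986·67 = 104.2651
Δx_1 = L[1,5] · Δd_5 = 0.0814 · 3 = 0.2442

0.2442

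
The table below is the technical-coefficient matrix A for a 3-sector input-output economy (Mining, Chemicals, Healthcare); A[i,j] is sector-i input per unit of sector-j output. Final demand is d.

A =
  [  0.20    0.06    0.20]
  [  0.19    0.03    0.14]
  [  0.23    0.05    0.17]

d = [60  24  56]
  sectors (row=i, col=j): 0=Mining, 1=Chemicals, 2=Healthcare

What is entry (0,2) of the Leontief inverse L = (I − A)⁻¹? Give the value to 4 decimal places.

L[0,2] = 0.3486

Form M = I − A:
  [  0.80   -0.06   -0.20]
  [ -0.19    0.97   -0.14]
  [ -0.23   -0.05    0.83]
Leontief inverse L = M⁻¹:
  [  1.3747    0.1030    0.3486]
  [  0.3271    1.0645    0.2584]
  [  0.4006    0.0927    1.3170]
Total output x = L · d:
  x_0 = 1.3747·60 + 0.1030·24 + 0.3486·56 = 104.4767
  x_1 = 0.3271·60 + 1.0645·24 + 0.2584·56 = 59.6418
  x_2 = 0.4006·60 + 0.0927·24 + 1.3170·56 = 100.0141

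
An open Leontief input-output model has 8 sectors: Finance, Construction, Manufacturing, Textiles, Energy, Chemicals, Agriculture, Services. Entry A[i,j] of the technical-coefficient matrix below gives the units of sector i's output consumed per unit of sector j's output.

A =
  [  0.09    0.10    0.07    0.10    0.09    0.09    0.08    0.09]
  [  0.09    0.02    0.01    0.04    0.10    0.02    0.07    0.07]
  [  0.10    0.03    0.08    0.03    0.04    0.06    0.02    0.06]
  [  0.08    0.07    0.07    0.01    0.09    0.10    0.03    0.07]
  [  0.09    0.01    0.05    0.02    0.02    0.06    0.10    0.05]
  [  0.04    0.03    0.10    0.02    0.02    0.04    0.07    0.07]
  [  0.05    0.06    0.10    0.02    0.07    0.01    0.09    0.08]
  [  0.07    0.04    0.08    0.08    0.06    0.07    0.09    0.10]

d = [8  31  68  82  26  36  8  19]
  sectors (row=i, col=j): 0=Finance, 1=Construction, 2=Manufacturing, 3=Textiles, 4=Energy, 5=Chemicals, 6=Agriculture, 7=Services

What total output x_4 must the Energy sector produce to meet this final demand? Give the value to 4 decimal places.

Form M = I − A:
  [  0.91   -0.10   -0.07   -0.10   -0.09   -0.09   -0.08   -0.09]
  [ -0.09    0.98   -0.01   -0.04   -0.10   -0.02   -0.07   -0.07]
  [ -0.10   -0.03    0.92   -0.03   -0.04   -0.06   -0.02   -0.06]
  [ -0.08   -0.07   -0.07    0.99   -0.09   -0.10   -0.03   -0.07]
  [ -0.09   -0.01   -0.05   -0.02    0.98   -0.06   -0.10   -0.05]
  [ -0.04   -0.03   -0.10   -0.02   -0.02    0.96   -0.07   -0.07]
  [ -0.05   -0.06   -0.10   -0.02   -0.07   -0.01    0.91   -0.08]
  [ -0.07   -0.04   -0.08   -0.08   -0.06   -0.07   -0.09    0.90]
Leontief inverse L = M⁻¹:
  [  1.1976    0.1647    0.1695    0.1591    0.1765    0.1700    0.1787    0.1951]
  [  0.1557    1.0616    0.0717    0.0789    0.1521    0.0702    0.1350    0.1350]
  [  0.1665    0.0712    1.1421    0.0700    0.0911    0.1114    0.0784    0.1245]
  [  0.1583    0.1145    0.1426    1.0551    0.1485    0.1570    0.1035    0.1460]
  [  0.1502    0.0512    0.1128    0.0567    1.0696    0.1048    0.1582    0.1126]
  [  0.0992    0.0653    0.1580    0.0535    0.0658    1.0825    0.1222    0.1284]
  [  0.1245    0.1024    0.1678    0.0612    0.1275    0.0617    1.1571    0.1511]
  [  0.1591    0.0952    0.1672    0.1300    0.1310    0.1376    0.1718    1.1889]
Total output x = L · d:
  x_0 = 1.1976·8 + 0.1647·31 + 0.1695·68 + 0.1591·82 + 0.1765·26 + 0.1700·36 + 0.1787·8 + 0.1951·19 = 55.1044
  x_1 = 0.1557·8 + 1.0616·31 + 0.0717·68 + 0.0789·82 + 0.1521·26 + 0.0702·36 + 0.1350·8 + 0.1350·19 = 55.6298
  x_2 = 0.1665·8 + 0.0712·31 + 1.1421·68 + 0.0700·82 + 0.0911·26 + 0.1114·36 + 0.0784·8 + 0.1245·19 = 96.3151
  x_3 = 0.1583·8 + 0.1145·31 + 0.1426·68 + 1.0551·82 + 0.1485·26 + 0.1570·36 + 0.1035·8 + 0.1460·19 = 114.1472
  x_4 = 0.1502·8 + 0.0512·31 + 0.1128·68 + 0.0567·82 + 1.0696·26 + 0.1048·36 + 0.1582·8 + 0.1126·19 = 50.0941
  x_5 = 0.0992·8 + 0.0653·31 + 0.1580·68 + 0.0535·82 + 0.0658·26 + 1.0825·36 + 0.1222·8 + 0.1284·19 = 62.0497
  x_6 = 0.1245·8 + 0.1024·31 + 0.1678·68 + 0.0612·82 + 0.1275·26 + 0.0617·36 + 1.1571·8 + 0.1511·19 = 38.2638
  x_7 = 0.1591·8 + 0.0952·31 + 0.1672·68 + 0.1300·82 + 0.1310·26 + 0.1376·36 + 0.1718·8 + 1.1889·19 = 58.5693

50.0941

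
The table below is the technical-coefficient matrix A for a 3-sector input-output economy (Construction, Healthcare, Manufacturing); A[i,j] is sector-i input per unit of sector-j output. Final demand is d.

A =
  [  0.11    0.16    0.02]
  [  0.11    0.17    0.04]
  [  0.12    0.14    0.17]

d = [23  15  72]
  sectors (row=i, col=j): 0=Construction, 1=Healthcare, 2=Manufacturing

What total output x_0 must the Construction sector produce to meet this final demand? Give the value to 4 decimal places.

Form M = I − A:
  [  0.89   -0.16   -0.02]
  [ -0.11    0.83   -0.04]
  [ -0.12   -0.14    0.83]
Leontief inverse L = M⁻¹:
  [  1.1572    0.2297    0.0390]
  [  0.1628    1.2470    0.0640]
  [  0.1948    0.2435    1.2212]
Total output x = L · d:
  x_0 = 1.1572·23 + 0.2297·15 + 0.0390·72 = 32.8657
  x_1 = 0.1628·23 + 1.2470·15 + 0.0640·72 = 27.0575
  x_2 = 0.1948·23 + 0.2435·15 + 1.2212·72 = 96.0626

32.8657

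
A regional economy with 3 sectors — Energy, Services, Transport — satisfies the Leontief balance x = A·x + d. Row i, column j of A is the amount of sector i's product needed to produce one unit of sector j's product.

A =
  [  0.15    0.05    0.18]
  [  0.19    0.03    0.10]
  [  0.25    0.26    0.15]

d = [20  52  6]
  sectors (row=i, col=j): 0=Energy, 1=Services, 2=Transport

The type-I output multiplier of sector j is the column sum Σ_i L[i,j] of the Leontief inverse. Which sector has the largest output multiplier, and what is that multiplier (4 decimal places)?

Energy (2.0700)

Form M = I − A:
  [  0.85   -0.05   -0.18]
  [ -0.19    0.97   -0.10]
  [ -0.25   -0.26    0.85]
Leontief inverse L = M⁻¹:
  [  1.2945    0.1448    0.2912]
  [  0.3023    1.0983    0.1932]
  [  0.4732    0.3785    1.3212]
Total output x = L · d:
  x_0 = 1.2945·20 + 0.1448·52 + 0.2912·6 = 35.1640
  x_1 = 0.3023·20 + 1.0983·52 + 0.1932·6 = 64.3182
  x_2 = 0.4732·20 + 0.3785·52 + 1.3212·6 = 37.0750
Output multipliers (column sums of L):
  Energy: 2.0700
  Services: 1.6216
  Transport: 1.8056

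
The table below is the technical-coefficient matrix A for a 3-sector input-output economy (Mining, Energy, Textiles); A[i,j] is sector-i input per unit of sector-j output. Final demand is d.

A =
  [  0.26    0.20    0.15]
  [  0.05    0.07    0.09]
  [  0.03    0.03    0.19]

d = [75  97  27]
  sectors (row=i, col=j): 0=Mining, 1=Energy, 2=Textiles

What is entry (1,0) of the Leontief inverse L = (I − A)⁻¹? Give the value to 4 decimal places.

L[1,0] = 0.0796

Form M = I − A:
  [  0.74   -0.20   -0.15]
  [ -0.05    0.93   -0.09]
  [ -0.03   -0.03    0.81]
Leontief inverse L = M⁻¹:
  [  1.3839    0.3070    0.2904]
  [  0.0796    1.0968    0.1366]
  [  0.0542    0.0520    1.2504]
Total output x = L · d:
  x_0 = 1.3839·75 + 0.3070·97 + 0.2904·27 = 141.4064
  x_1 = 0.0796·75 + 1.0968·97 + 0.1366·27 = 116.0522
  x_2 = 0.0542·75 + 0.0520·97 + 1.2504·27 = 42.8688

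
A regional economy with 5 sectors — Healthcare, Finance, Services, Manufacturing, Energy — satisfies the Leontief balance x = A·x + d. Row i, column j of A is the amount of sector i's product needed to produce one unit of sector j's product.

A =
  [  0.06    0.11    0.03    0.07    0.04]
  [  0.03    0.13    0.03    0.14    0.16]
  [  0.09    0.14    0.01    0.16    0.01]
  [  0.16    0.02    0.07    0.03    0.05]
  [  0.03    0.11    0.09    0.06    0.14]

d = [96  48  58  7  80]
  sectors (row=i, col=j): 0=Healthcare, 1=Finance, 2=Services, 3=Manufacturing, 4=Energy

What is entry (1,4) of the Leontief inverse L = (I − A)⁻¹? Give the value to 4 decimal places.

Form M = I − A:
  [  0.94   -0.11   -0.03   -0.07   -0.04]
  [ -0.03    0.87   -0.03   -0.14   -0.16]
  [ -0.09   -0.14    0.99   -0.16   -0.01]
  [ -0.16   -0.02   -0.07    0.97   -0.05]
  [ -0.03   -0.11   -0.09   -0.06    0.86]
Leontief inverse L = M⁻¹:
  [  1.0969    0.1613    0.0544    0.1169    0.0885]
  [  0.0890    1.2083    0.0760    0.2083    0.2419]
  [  0.1450    0.1996    1.0420    0.2154    0.0685]
  [  0.1973    0.0755    0.0923    1.0767    0.0869]
  [  0.0786    0.1863    0.1271    0.1284    1.2101]
Total output x = L · d:
  x_0 = 1.0969·96 + 0.1613·48 + 0.0544·58 + 0.1169·7 + 0.0885·80 = 124.0992
  x_1 = 0.0890·96 + 1.2083·48 + 0.0760·58 + 0.2083·7 + 0.2419·80 = 91.7677
  x_2 = 0.1450·96 + 0.1996·48 + 1.0420·58 + 0.2154·7 + 0.0685·80 = 90.9264
  x_3 = 0.1973·96 + 0.0755·48 + 0.0923·58 + 1.0767·7 + 0.0869·80 = 42.4065
  x_4 = 0.0786·96 + 0.1863·48 + 0.1271·58 + 0.1284·7 + 1.2101·80 = 121.5642

L[1,4] = 0.2419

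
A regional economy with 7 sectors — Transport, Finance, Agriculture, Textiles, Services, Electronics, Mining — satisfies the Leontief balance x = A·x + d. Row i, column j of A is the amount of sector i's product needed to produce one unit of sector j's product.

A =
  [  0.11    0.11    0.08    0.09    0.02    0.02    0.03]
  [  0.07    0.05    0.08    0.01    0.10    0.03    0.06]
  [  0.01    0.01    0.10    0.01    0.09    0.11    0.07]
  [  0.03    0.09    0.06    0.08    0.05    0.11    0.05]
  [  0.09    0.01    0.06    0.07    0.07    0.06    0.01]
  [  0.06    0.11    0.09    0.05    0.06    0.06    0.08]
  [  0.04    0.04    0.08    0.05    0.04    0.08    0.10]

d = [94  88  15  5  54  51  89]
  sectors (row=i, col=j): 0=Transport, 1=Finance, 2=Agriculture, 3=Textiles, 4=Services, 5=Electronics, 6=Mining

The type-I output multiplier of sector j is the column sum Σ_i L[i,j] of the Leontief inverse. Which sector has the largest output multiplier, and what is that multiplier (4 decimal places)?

Agriculture (1.9790)

Form M = I − A:
  [  0.89   -0.11   -0.08   -0.09   -0.02   -0.02   -0.03]
  [ -0.07    0.95   -0.08   -0.01   -0.10   -0.03   -0.06]
  [ -0.01   -0.01    0.90   -0.01   -0.09   -0.11   -0.07]
  [ -0.03   -0.09   -0.06    0.92   -0.05   -0.11   -0.05]
  [ -0.09   -0.01   -0.06   -0.07    0.93   -0.06   -0.01]
  [ -0.06   -0.11   -0.09   -0.05   -0.06    0.94   -0.08]
  [ -0.04   -0.04   -0.08   -0.05   -0.04   -0.08    0.90]
Leontief inverse L = M⁻¹:
  [  1.1577    0.1602    0.1445    0.1300    0.0710    0.0728    0.0750]
  [  0.1124    1.0857    0.1353    0.0446    0.1437    0.0756    0.0974]
  [  0.0478    0.0466    1.1576    0.0430    0.1356    0.1613    0.1130]
  [  0.0766    0.1409    0.1266    1.1198    0.1043    0.1672    0.1000]
  [  0.1301    0.0520    0.1116    0.1069    1.1088    0.1045    0.0440]
  [  0.1109    0.1597    0.1618    0.0914    0.1181    1.1198    0.1328]
  [  0.0806    0.0839    0.1417    0.0867    0.0872    0.1344    1.1481]
Total output x = L · d:
  x_0 = 1.1577·94 + 0.1602·88 + 0.1445·15 + 0.1300·5 + 0.0710·54 + 0.0728·51 + 0.0750·89 = 139.9566
  x_1 = 0.1124·94 + 1.0857·88 + 0.1353·15 + 0.0446·5 + 0.1437·54 + 0.0756·51 + 0.0974·89 = 128.6429
  x_2 = 0.0478·94 + 0.0466·88 + 1.1576·15 + 0.0430·5 + 0.1356·54 + 0.1613·51 + 0.1130·89 = 51.7798
  x_3 = 0.0766·94 + 0.1409·88 + 0.1266·15 + 1.1198·5 + 0.1043·54 + 0.1672·51 + 0.1000·89 = 50.1594
  x_4 = 0.1301·94 + 0.0520·88 + 0.1116·15 + 0.1069·5 + 1.1088·54 + 0.1045·51 + 0.0440·89 = 88.1430
  x_5 = 0.1109·94 + 0.1597·88 + 0.1618·15 + 0.0914·5 + 0.1181·54 + 1.1198·51 + 0.1328·89 = 102.6655
  x_6 = 0.0806·94 + 0.0839·88 + 0.1417·15 + 0.0867·5 + 0.0872·54 + 0.1344·51 + 1.1481·89 = 131.2592
Output multipliers (column sums of L):
  Transport: 1.7160
  Finance: 1.7290
  Agriculture: 1.9790
  Textiles: 1.6224
  Services: 1.7688
  Electronics: 1.8354
  Mining: 1.7104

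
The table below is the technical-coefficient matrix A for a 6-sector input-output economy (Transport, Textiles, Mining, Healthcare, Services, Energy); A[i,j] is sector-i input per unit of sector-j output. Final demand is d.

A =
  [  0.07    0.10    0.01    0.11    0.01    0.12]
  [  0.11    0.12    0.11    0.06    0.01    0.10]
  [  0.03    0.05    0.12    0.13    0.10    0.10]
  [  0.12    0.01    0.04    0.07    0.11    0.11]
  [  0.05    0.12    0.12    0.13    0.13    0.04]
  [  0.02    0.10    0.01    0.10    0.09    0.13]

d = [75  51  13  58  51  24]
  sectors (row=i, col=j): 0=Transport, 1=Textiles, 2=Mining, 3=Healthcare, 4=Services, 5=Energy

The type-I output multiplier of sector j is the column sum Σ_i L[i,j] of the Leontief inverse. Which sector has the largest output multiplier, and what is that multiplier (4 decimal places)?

Energy (2.1902)

Form M = I − A:
  [  0.93   -0.10   -0.01   -0.11   -0.01   -0.12]
  [ -0.11    0.88   -0.11   -0.06   -0.01   -0.10]
  [ -0.03   -0.05    0.88   -0.13   -0.10   -0.10]
  [ -0.12   -0.01   -0.04    0.93   -0.11   -0.11]
  [ -0.05   -0.12   -0.12   -0.13    0.87   -0.04]
  [ -0.02   -0.10   -0.01   -0.10   -0.09    0.87]
Leontief inverse L = M⁻¹:
  [  1.1282    0.1657    0.0531    0.1830    0.0655    0.2069]
  [  0.1762    1.2017    0.1720    0.1552    0.0765    0.2053]
  [  0.0990    0.1309    1.1929    0.2355    0.1907    0.2044]
  [  0.1771    0.0860    0.0926    1.1616    0.1812    0.2002]
  [  0.1330    0.2143    0.2082    0.2464    1.2245    0.1544]
  [  0.0814    0.1755    0.0669    0.1838    0.1600    1.2191]
Total output x = L · d:
  x_0 = 1.1282·75 + 0.1657·51 + 0.0531·13 + 0.1830·58 + 0.0655·51 + 0.2069·24 = 112.6763
  x_1 = 0.1762·75 + 1.2017·51 + 0.1720·13 + 0.1552·58 + 0.0765·51 + 0.2053·24 = 94.5702
  x_2 = 0.0990·75 + 0.1309·51 + 1.1929·13 + 0.2355·58 + 0.1907·51 + 0.2044·24 = 57.9004
  x_3 = 0.1771·75 + 0.0860·51 + 0.0926·13 + 1.1616·58 + 0.1812·51 + 0.2002·24 = 100.2897
  x_4 = 0.1330·75 + 0.2143·51 + 0.2082·13 + 0.2464·58 + 1.2245·51 + 0.1544·24 = 104.0553
  x_5 = 0.0814·75 + 0.1755·51 + 0.0669·13 + 0.1838·58 + 0.1600·51 + 1.2191·24 = 64.0040
Output multipliers (column sums of L):
  Transport: 1.7950
  Textiles: 1.9742
  Mining: 1.7857
  Healthcare: 2.1654
  Services: 1.8984
  Energy: 2.1902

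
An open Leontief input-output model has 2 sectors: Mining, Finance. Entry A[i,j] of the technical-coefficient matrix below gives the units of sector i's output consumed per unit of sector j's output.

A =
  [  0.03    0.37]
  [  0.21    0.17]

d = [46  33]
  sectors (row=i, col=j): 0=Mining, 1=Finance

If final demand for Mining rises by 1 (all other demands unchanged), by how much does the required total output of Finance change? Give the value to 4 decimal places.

0.2887

Form M = I − A:
  [  0.97   -0.37]
  [ -0.21    0.83]
Leontief inverse L = M⁻¹:
  [  1.1411    0.5087]
  [  0.2887    1.3335]
Total output x = L · d:
  x_0 = 1.1411·46 + 0.5087·33 = 69.2741
  x_1 = 0.2887·46 + 1.3335·33 = 57.2862
Δx_1 = L[1,0] · Δd_0 = 0.2887 · 1 = 0.2887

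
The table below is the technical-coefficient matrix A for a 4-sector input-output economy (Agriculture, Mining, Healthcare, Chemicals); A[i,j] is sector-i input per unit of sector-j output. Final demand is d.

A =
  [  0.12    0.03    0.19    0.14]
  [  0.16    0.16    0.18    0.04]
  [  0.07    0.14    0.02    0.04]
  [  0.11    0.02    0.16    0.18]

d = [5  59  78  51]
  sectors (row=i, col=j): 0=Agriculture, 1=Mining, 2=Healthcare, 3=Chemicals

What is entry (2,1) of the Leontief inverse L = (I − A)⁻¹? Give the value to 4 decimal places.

L[2,1] = 0.1892

Form M = I − A:
  [  0.88   -0.03   -0.19   -0.14]
  [ -0.16    0.84   -0.18   -0.04]
  [ -0.07   -0.14    0.98   -0.04]
  [ -0.11   -0.02   -0.16    0.82]
Leontief inverse L = M⁻¹:
  [  1.2048    0.0964    0.2879    0.2245]
  [  0.2670    1.2532    0.3018    0.1214]
  [  0.1321    0.1892    1.0947    0.0852]
  [  0.1939    0.0804    0.2596    1.2692]
Total output x = L · d:
  x_0 = 1.2048·5 + 0.0964·59 + 0.2879·78 + 0.2245·51 = 45.6158
  x_1 = 0.2670·5 + 1.2532·59 + 0.3018·78 + 0.1214·51 = 105.0067
  x_2 = 0.1321·5 + 0.1892·59 + 1.0947·78 + 0.0852·51 = 101.5527
  x_3 = 0.1939·5 + 0.0804·59 + 0.2596·78 + 1.2692·51 = 90.6906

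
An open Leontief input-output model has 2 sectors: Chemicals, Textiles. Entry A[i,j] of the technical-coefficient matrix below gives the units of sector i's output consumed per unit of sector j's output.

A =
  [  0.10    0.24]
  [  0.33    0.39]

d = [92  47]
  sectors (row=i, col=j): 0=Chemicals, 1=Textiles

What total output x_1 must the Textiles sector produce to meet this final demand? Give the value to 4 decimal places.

154.6616

Form M = I − A:
  [  0.90   -0.24]
  [ -0.33    0.61]
Leontief inverse L = M⁻¹:
  [  1.2984    0.5109]
  [  0.7024    1.9157]
Total output x = L · d:
  x_0 = 1.2984·92 + 0.5109·47 = 143.4653
  x_1 = 0.7024·92 + 1.9157·47 = 154.6616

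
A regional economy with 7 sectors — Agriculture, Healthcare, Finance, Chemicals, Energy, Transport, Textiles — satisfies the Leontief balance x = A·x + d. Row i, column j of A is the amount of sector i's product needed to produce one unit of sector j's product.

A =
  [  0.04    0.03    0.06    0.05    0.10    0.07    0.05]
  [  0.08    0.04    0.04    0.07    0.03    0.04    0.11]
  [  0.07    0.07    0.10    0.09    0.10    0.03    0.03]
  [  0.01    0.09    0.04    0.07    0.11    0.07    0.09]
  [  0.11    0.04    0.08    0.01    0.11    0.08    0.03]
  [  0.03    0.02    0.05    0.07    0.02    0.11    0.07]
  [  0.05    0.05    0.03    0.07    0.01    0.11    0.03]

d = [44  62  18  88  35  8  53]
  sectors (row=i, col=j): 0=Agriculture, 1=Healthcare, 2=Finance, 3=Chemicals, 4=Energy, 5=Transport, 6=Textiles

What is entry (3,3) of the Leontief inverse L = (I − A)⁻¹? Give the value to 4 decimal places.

L[3,3] = 1.1188

Form M = I − A:
  [  0.96   -0.03   -0.06   -0.05   -0.10   -0.07   -0.05]
  [ -0.08    0.96   -0.04   -0.07   -0.03   -0.04   -0.11]
  [ -0.07   -0.07    0.90   -0.09   -0.10   -0.03   -0.03]
  [ -0.01   -0.09   -0.04    0.93   -0.11   -0.07   -0.09]
  [ -0.11   -0.04   -0.08   -0.01    0.89   -0.08   -0.03]
  [ -0.03   -0.02   -0.05   -0.07   -0.02    0.89   -0.07]
  [ -0.05   -0.05   -0.03   -0.07   -0.01   -0.11    0.97]
Leontief inverse L = M⁻¹:
  [  1.0809    0.0630    0.1019    0.0902    0.1499    0.1227    0.0879]
  [  0.1158    1.0745    0.0775    0.1138    0.0758    0.0943    0.1499]
  [  0.1212    0.1141    1.1530    0.1412    0.1674    0.0895    0.0796]
  [  0.0589    0.1298    0.0860    1.1188    0.1635    0.1332    0.1389]
  [  0.1584    0.0750    0.1304    0.0552    1.1693    0.1386    0.0720]
  [  0.0602    0.0507    0.0845    0.1113    0.0590    1.1608    0.1074]
  [  0.0781    0.0781    0.0620    0.1088    0.0474    0.1566    1.0686]
Total output x = L · d:
  x_0 = 1.0809·44 + 0.0630·62 + 0.1019·18 + 0.0902·88 + 0.1499·35 + 0.1227·8 + 0.0879·53 = 72.1254
  x_1 = 0.1158·44 + 1.0745·62 + 0.0775·18 + 0.1138·88 + 0.0758·35 + 0.0943·8 + 0.1499·53 = 94.4826
  x_2 = 0.1212·44 + 0.1141·62 + 1.1530·18 + 0.1412·88 + 0.1674·35 + 0.0895·8 + 0.0796·53 = 56.3786
  x_3 = 0.0589·44 + 0.1298·62 + 0.0860·18 + 1.1188·88 + 0.1635·35 + 0.1332·8 + 0.1389·53 = 124.7861
  x_4 = 0.1584·44 + 0.0750·62 + 0.1304·18 + 0.0552·88 + 1.1693·35 + 0.1386·8 + 0.0720·53 = 64.6731
  x_5 = 0.0602·44 + 0.0507·62 + 0.0845·18 + 0.1113·88 + 0.0590·35 + 1.1608·8 + 0.1074·53 = 34.1539
  x_6 = 0.0781·44 + 0.0781·62 + 0.0620·18 + 0.1088·88 + 0.0474·35 + 0.1566·8 + 1.0686·53 = 78.5159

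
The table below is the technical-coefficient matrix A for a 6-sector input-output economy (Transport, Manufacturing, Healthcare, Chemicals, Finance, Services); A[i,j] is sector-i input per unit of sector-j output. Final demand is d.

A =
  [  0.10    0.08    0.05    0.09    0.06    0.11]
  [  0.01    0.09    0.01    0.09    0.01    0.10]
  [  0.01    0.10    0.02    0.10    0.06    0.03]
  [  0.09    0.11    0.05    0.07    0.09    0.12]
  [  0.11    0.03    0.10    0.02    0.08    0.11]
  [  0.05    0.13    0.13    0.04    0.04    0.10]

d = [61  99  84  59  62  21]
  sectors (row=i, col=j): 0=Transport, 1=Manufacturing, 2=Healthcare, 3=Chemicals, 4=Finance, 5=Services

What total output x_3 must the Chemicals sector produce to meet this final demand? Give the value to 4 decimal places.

Form M = I − A:
  [  0.90   -0.08   -0.05   -0.09   -0.06   -0.11]
  [ -0.01    0.91   -0.01   -0.09   -0.01   -0.10]
  [ -0.01   -0.10    0.98   -0.10   -0.06   -0.03]
  [ -0.09   -0.11   -0.05    0.93   -0.09   -0.12]
  [ -0.11   -0.03   -0.10   -0.02    0.92   -0.11]
  [ -0.05   -0.13   -0.13   -0.04   -0.04    0.90]
Leontief inverse L = M⁻¹:
  [  1.1529    0.1624    0.1049    0.1493    0.1069    0.1954]
  [  0.0391    1.1459    0.0445    0.1269    0.0371    0.1550]
  [  0.0430    0.1513    1.0518    0.1376    0.0903    0.0865]
  [  0.1453    0.1964    0.1093    1.1322    0.1387    0.2111]
  [  0.1576    0.1026    0.1517    0.0735    1.1234    0.1828]
  [  0.0894    0.2097    0.1758    0.1001    0.0804    1.1744]
Total output x = L · d:
  x_0 = 1.1529·61 + 0.1624·99 + 0.1049·84 + 0.1493·59 + 0.1069·62 + 0.1954·21 = 114.7563
  x_1 = 0.0391·61 + 1.1459·99 + 0.0445·84 + 0.1269·59 + 0.0371·62 + 0.1550·21 = 132.6124
  x_2 = 0.0430·61 + 0.1513·99 + 1.0518·84 + 0.1376·59 + 0.0903·62 + 0.0865·21 = 121.4866
  x_3 = 0.1453·61 + 0.1964·99 + 0.1093·84 + 1.1322·59 + 0.1387·62 + 0.2111·21 = 117.3163
  x_4 = 0.1576·61 + 0.1026·99 + 0.1517·84 + 0.0735·59 + 1.1234·62 + 0.1828·21 = 110.3422
  x_5 = 0.0894·61 + 0.2097·99 + 0.1758·84 + 0.1001·59 + 0.0804·62 + 1.1744·21 = 76.5300

117.3163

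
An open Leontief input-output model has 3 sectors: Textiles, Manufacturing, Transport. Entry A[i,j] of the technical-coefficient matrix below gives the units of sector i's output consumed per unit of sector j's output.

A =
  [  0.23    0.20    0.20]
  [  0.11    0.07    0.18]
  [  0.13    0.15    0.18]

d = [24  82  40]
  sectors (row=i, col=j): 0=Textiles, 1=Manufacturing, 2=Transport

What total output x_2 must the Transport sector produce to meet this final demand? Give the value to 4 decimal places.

Form M = I − A:
  [  0.77   -0.20   -0.20]
  [ -0.11    0.93   -0.18]
  [ -0.13   -0.15    0.82]
Leontief inverse L = M⁻¹:
  [  1.4250    0.3758    0.4301]
  [  0.2201    1.1728    0.3111]
  [  0.2662    0.2741    1.3446]
Total output x = L · d:
  x_0 = 1.4250·24 + 0.3758·82 + 0.4301·40 = 82.2189
  x_1 = 0.2201·24 + 1.1728·82 + 0.3111·40 = 113.8935
  x_2 = 0.2662·24 + 0.2741·82 + 1.3446·40 = 82.6494

82.6494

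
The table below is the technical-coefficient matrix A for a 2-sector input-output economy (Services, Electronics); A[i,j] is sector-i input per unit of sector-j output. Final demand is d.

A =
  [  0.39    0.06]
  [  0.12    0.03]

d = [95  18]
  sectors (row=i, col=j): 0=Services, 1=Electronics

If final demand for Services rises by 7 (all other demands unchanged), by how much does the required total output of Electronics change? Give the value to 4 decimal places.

1.4371

Form M = I − A:
  [  0.61   -0.06]
  [ -0.12    0.97]
Leontief inverse L = M⁻¹:
  [  1.6595    0.1027]
  [  0.2053    1.0436]
Total output x = L · d:
  x_0 = 1.6595·95 + 0.1027·18 = 159.5038
  x_1 = 0.2053·95 + 1.0436·18 = 38.2891
Δx_1 = L[1,0] · Δd_0 = 0.2053 · 7 = 1.4371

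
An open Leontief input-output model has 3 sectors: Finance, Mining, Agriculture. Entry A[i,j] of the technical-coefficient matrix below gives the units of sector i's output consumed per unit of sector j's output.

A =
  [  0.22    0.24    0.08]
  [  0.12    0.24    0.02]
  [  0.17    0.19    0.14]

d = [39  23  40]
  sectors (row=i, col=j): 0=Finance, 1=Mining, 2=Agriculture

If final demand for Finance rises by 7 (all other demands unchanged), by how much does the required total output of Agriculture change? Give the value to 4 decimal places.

2.2682

Form M = I − A:
  [  0.78   -0.24   -0.08]
  [ -0.12    0.76   -0.02]
  [ -0.17   -0.19    0.86]
Leontief inverse L = M⁻¹:
  [  1.3852    0.4724    0.1398]
  [  0.2272    1.4010    0.0537]
  [  0.3240    0.4029    1.2023]
Total output x = L · d:
  x_0 = 1.3852·39 + 0.4724·23 + 0.1398·40 = 70.4818
  x_1 = 0.2272·39 + 1.4010·23 + 0.0537·40 = 43.2339
  x_2 = 0.3240·39 + 0.4029·23 + 1.2023·40 = 69.9957
Δx_2 = L[2,0] · Δd_0 = 0.3240 · 7 = 2.2682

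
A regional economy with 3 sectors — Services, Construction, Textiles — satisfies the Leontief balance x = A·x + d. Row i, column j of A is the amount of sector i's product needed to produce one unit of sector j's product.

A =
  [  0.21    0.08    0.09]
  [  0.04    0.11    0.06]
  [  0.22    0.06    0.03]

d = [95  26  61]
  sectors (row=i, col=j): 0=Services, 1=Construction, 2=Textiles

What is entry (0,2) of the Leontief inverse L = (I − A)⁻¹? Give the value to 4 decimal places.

L[0,2] = 0.1292

Form M = I − A:
  [  0.79   -0.08   -0.09]
  [ -0.04    0.89   -0.06]
  [ -0.22   -0.06    0.97]
Leontief inverse L = M⁻¹:
  [  1.3082    0.1263    0.1292]
  [  0.0791    1.1359    0.0776]
  [  0.3016    0.0989    1.0650]
Total output x = L · d:
  x_0 = 1.3082·95 + 0.1263·26 + 0.1292·61 = 135.4430
  x_1 = 0.0791·95 + 1.1359·26 + 0.0776·61 = 41.7855
  x_2 = 0.3016·95 + 0.0989·26 + 1.0650·61 = 96.1903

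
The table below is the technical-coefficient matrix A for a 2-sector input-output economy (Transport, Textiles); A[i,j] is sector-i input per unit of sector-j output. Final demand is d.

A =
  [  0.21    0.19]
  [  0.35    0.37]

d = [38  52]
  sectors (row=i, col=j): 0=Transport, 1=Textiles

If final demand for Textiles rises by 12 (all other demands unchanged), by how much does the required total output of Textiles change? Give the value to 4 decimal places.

21.9852

Form M = I − A:
  [  0.79   -0.19]
  [ -0.35    0.63]
Leontief inverse L = M⁻¹:
  [  1.4610    0.4406]
  [  0.8117    1.8321]
Total output x = L · d:
  x_0 = 1.4610·38 + 0.4406·52 = 78.4323
  x_1 = 0.8117·38 + 1.8321·52 = 126.1132
Δx_1 = L[1,1] · Δd_1 = 1.8321 · 12 = 21.9852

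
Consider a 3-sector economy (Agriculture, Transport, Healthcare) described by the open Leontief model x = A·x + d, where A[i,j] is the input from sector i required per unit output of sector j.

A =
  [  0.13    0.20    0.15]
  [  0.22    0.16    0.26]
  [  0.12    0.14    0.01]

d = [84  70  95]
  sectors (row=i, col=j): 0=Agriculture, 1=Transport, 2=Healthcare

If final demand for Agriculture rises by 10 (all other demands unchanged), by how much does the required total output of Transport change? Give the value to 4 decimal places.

Form M = I − A:
  [  0.87   -0.20   -0.15]
  [ -0.22    0.84   -0.26]
  [ -0.12   -0.14    0.99]
Leontief inverse L = M⁻¹:
  [  1.2779    0.3519    0.2860]
  [  0.4001    1.3552    0.4165]
  [  0.2115    0.2343    1.1037]
Total output x = L · d:
  x_0 = 1.2779·84 + 0.3519·70 + 0.2860·95 = 159.1505
  x_1 = 0.4001·84 + 1.3552·70 + 0.4165·95 = 168.0439
  x_2 = 0.2115·84 + 0.2343·70 + 1.1037·95 = 139.0143
Δx_1 = L[1,0] · Δd_0 = 0.4001 · 10 = 4.0014

4.0014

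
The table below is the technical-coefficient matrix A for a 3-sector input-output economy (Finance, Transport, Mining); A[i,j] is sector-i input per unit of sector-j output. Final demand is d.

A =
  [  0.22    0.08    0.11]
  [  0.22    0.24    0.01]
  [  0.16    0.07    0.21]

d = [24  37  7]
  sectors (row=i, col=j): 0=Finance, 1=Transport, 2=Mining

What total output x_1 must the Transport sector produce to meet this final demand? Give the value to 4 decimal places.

Form M = I − A:
  [  0.78   -0.08   -0.11]
  [ -0.22    0.76   -0.01]
  [ -0.16   -0.07    0.79]
Leontief inverse L = M⁻¹:
  [  1.3671    0.1616    0.1924]
  [  0.3999    1.3646    0.0729]
  [  0.3123    0.1536    1.3113]
Total output x = L · d:
  x_0 = 1.3671·24 + 0.1616·37 + 0.1924·7 = 40.1376
  x_1 = 0.3999·24 + 1.3646·37 + 0.0729·7 = 60.5972
  x_2 = 0.3123·24 + 0.1536·37 + 1.3113·7 = 22.3593

60.5972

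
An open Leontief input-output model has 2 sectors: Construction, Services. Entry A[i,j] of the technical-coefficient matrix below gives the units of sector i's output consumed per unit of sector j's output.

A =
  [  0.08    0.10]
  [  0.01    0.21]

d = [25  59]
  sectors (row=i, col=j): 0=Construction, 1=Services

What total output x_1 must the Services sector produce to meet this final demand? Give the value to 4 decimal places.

75.1309

Form M = I − A:
  [  0.92   -0.10]
  [ -0.01    0.79]
Leontief inverse L = M⁻¹:
  [  1.0885    0.1378]
  [  0.0138    1.2676]
Total output x = L · d:
  x_0 = 1.0885·25 + 0.1378·59 = 35.3403
  x_1 = 0.0138·25 + 1.2676·59 = 75.1309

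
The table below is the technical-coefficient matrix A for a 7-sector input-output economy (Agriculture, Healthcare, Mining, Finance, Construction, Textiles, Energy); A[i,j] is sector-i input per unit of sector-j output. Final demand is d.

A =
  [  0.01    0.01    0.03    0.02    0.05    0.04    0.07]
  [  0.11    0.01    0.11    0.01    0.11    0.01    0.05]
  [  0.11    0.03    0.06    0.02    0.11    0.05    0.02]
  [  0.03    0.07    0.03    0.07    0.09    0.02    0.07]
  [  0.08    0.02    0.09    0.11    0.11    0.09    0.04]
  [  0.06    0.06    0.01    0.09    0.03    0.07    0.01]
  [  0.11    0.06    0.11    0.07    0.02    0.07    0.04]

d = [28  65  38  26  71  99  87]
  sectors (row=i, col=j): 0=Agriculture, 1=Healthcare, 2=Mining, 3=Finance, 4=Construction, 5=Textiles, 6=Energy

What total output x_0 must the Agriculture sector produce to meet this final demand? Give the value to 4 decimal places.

53.2619

Form M = I − A:
  [  0.99   -0.01   -0.03   -0.02   -0.05   -0.04   -0.07]
  [ -0.11    0.99   -0.11   -0.01   -0.11   -0.01   -0.05]
  [ -0.11   -0.03    0.94   -0.02   -0.11   -0.05   -0.02]
  [ -0.03   -0.07   -0.03    0.93   -0.09   -0.02   -0.07]
  [ -0.08   -0.02   -0.09   -0.11    0.89   -0.09   -0.04]
  [ -0.06   -0.06   -0.01   -0.09   -0.03    0.93   -0.01]
  [ -0.11   -0.06   -0.11   -0.07   -0.02   -0.07    0.96]
Leontief inverse L = M⁻¹:
  [  1.0401    0.0260    0.0558    0.0455    0.0772    0.0629    0.0855]
  [  0.1579    1.0308    0.1526    0.0478    0.1634    0.0489    0.0792]
  [  0.1530    0.0504    1.0984    0.0585    0.1605    0.0866    0.0485]
  [  0.0780    0.0936    0.0746    1.1089    0.1413    0.0534    0.0994]
  [  0.1388    0.0542    0.1395    0.1652    1.1784    0.1376    0.0784]
  [  0.0927    0.0805    0.0386    0.1205    0.0698    1.0942    0.0348]
  [  0.1619    0.0870    0.1529    0.1080    0.0774    0.1067    1.0734]
Total output x = L · d:
  x_0 = 1.0401·28 + 0.0260·65 + 0.0558·38 + 0.0455·26 + 0.0772·71 + 0.0629·99 + 0.0855·87 = 53.2619
  x_1 = 0.1579·28 + 1.0308·65 + 0.1526·38 + 0.0478·26 + 0.1634·71 + 0.0489·99 + 0.0792·87 = 101.7902
  x_2 = 0.1530·28 + 0.0504·65 + 1.0984·38 + 0.0585·26 + 0.1605·71 + 0.0866·99 + 0.0485·87 = 75.0159
  x_3 = 0.0780·28 + 0.0936·65 + 0.0746·38 + 1.1089·26 + 0.1413·71 + 0.0534·99 + 0.0994·87 = 63.8995
  x_4 = 0.1388·28 + 0.0542·65 + 0.1395·38 + 0.1652·26 + 1.1784·71 + 0.1376·99 + 0.0784·87 = 121.1159
  x_5 = 0.0927·28 + 0.0805·65 + 0.0386·38 + 0.1205·26 + 0.0698·71 + 1.0942·99 + 0.0348·87 = 128.7315
  x_6 = 0.1619·28 + 0.0870·65 + 0.1529·38 + 0.1080·26 + 0.0774·71 + 0.1067·99 + 1.0734·87 = 128.2546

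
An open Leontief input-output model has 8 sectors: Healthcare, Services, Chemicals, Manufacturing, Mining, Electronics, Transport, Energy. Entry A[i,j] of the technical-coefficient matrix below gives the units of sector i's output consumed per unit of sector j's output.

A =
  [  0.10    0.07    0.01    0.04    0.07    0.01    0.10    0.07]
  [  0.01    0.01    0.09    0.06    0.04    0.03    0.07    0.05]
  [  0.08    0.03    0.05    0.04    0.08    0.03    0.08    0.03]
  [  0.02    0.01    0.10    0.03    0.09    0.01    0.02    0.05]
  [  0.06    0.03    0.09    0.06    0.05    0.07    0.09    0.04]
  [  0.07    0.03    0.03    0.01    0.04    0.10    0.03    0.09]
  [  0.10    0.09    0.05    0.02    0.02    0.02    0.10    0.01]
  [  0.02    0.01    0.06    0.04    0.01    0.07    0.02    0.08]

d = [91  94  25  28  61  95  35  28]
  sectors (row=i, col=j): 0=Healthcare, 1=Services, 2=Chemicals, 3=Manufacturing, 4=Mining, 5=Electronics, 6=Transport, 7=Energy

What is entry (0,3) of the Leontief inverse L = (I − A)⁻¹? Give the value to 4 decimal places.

Form M = I − A:
  [  0.90   -0.07   -0.01   -0.04   -0.07   -0.01   -0.10   -0.07]
  [ -0.01    0.99   -0.09   -0.06   -0.04   -0.03   -0.07   -0.05]
  [ -0.08   -0.03    0.95   -0.04   -0.08   -0.03   -0.08   -0.03]
  [ -0.02   -0.01   -0.10    0.97   -0.09   -0.01   -0.02   -0.05]
  [ -0.06   -0.03   -0.09   -0.06    0.95   -0.07   -0.09   -0.04]
  [ -0.07   -0.03   -0.03   -0.01   -0.04    0.90   -0.03   -0.09]
  [ -0.10   -0.09   -0.05   -0.02   -0.02   -0.02    0.90   -0.01]
  [ -0.02   -0.01   -0.06   -0.04   -0.01   -0.07   -0.02    0.92]
Leontief inverse L = M⁻¹:
  [  1.1487    0.1034    0.0558    0.0708    0.1065    0.0391    0.1566    0.1088]
  [  0.0472    1.0326    0.1259    0.0814    0.0707    0.0540    0.1092    0.0778]
  [  0.1274    0.0607    1.0906    0.0671    0.1160    0.0575    0.1323    0.0643]
  [  0.0545    0.0293    0.1345    1.0527    0.1198    0.0343    0.0585    0.0765]
  [  0.1136    0.0634    0.1361    0.0892    1.0918    0.1033    0.1460    0.0805]
  [  0.1106    0.0543    0.0641    0.0334    0.0696    1.1337    0.0706    0.1300]
  [  0.1462    0.1217    0.0878    0.0465    0.0542    0.0422    1.1534    0.0422]
  [  0.0490    0.0262    0.0878    0.0571    0.0342    0.0950    0.0478    1.1094]
Total output x = L · d:
  x_0 = 1.1487·91 + 0.1034·94 + 0.0558·25 + 0.0708·28 + 0.1065·61 + 0.0391·95 + 0.1566·35 + 0.1088·28 = 136.3653
  x_1 = 0.0472·91 + 1.0326·94 + 0.1259·25 + 0.0814·28 + 0.0707·61 + 0.0540·95 + 0.1092·35 + 0.0778·28 = 122.2299
  x_2 = 0.1274·91 + 0.0607·94 + 1.0906·25 + 0.0671·28 + 0.1160·61 + 0.0575·95 + 0.1323·35 + 0.0643·28 = 65.4161
  x_3 = 0.0545·91 + 0.0293·94 + 0.1345·25 + 1.0527·28 + 0.1198·61 + 0.0343·95 + 0.0585·35 + 0.0765·28 = 55.3165
  x_4 = 0.1136·91 + 0.0634·94 + 0.1361·25 + 0.0892·28 + 1.0918·61 + 0.1033·95 + 0.1460·35 + 0.0805·28 = 105.9797
  x_5 = 0.1106·91 + 0.0543·94 + 0.0641·25 + 0.0334·28 + 0.0696·61 + 1.1337·95 + 0.0706·35 + 0.1300·28 = 135.7674
  x_6 = 0.1462·91 + 0.1217·94 + 0.0878·25 + 0.0465·28 + 0.0542·61 + 0.0422·95 + 1.1534·35 + 0.0422·28 = 77.1054
  x_7 = 0.0490·91 + 0.0262·94 + 0.0878·25 + 0.0571·28 + 0.0342·61 + 0.0950·95 + 0.0478·35 + 1.1094·28 = 54.5575

L[0,3] = 0.0708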